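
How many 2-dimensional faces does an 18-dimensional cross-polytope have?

f_2(18-orthoplex) = 2^3 · (18 choose 3) = 6528.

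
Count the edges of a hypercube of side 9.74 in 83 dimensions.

The 83-cube has n·2^(n-1) = 83·2^82 = 83·4835703278458516698824704 = 401363372112056886002450432 edges.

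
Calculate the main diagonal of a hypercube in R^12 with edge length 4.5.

||(4.5,4.5,...,4.5)|| = √(12)·4.5 ≈ 15.5885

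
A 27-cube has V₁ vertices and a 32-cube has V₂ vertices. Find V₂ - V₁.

V₁ = 2^27 = 134217728. V₂ = 2^32 = 4294967296. V₂ - V₁ = 4160749568.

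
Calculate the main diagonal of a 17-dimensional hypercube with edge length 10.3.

d = √(10.3² + 10.3² + ... + 10.3²) [17 terms] = √(17·10.3²) = 10.3√17 ≈ 42.468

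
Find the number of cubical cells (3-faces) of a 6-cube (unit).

f_3(6-cube) = (6 choose 3) · 2^3 = 160.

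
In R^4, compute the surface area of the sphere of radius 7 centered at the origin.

The surface area of an n-ball is 2π^(n/2) r^(n-1) / Γ(n/2). For n=4, r=7: 686·π^2 ≈ 6770.55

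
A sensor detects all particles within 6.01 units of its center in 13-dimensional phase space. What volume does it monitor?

V_13(6.01) = π^(13/2) · (6.01)^13 / Γ(13/2 + 1) ≈ 1.21537e+10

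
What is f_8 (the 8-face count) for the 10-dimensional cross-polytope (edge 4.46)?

f_8(10-orthoplex) = 2^9 · (10 choose 9) = 5120.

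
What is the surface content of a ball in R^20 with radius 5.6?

S_20(5.6) = 2·π^(20/2)·(5.6)^19 / Γ(20/2) ≈ 8.47887e+13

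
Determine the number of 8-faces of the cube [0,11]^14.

f_8(14-cube) = (14 choose 8) · 2^6 = 192192.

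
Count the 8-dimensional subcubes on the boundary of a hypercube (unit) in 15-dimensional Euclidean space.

Choose 8 of 15 axes to span the face (C(15,8) = 6435 ways), then fix each of the remaining 7 coordinates at one of its two extreme values (2^7 = 128 ways): 6435·128 = 823680.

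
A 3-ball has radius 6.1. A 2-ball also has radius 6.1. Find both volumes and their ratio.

V_3(6.1) ≈ 950.776. V_2(6.1) ≈ 116.899. Ratio V_3/V_2 ≈ 8.133.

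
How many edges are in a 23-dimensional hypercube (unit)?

Choose 1 of 23 axes to span the face (C(23,1) = 23 ways), then fix each of the remaining 22 coordinates at one of its two extreme values (2^22 = 4194304 ways): 23·4194304 = 96468992.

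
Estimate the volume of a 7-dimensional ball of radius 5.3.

V_7(5.3) = π^(7/2) · (5.3)^7 / Γ(7/2 + 1) ≈ 555024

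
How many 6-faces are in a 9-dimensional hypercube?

An n-cube has C(n,k)·2^(n-k) k-faces. Here C(9,6)·2^3 = 84·8 = 672.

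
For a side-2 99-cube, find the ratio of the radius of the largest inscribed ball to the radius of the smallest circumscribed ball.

For an n-cube of any side s, the inradius is s/2 and the circumradius is s√n/2, so the ratio is 1/√99 ≈ 0.100504.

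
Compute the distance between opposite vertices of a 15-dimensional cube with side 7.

||(7,7,...,7)|| = √(15)·7 ≈ 27.1109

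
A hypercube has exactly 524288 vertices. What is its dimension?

Since 2^n = 524288, we have n = 19.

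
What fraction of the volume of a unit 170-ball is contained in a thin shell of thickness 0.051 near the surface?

V(inner)/V(outer) = ((1-0.051)/1)^170 ≈ 0.0001365, so the shell fraction is 0.999863.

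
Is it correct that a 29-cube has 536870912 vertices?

True. The 29-cube has 2^29 = 536870912 vertices.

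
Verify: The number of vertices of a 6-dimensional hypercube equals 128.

False. The 6-cube has 2^6 = 64 vertices.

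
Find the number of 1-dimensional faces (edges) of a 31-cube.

Number of 1-faces = C(31,1)·2^(31-1) = 31·1073741824 = 33285996544.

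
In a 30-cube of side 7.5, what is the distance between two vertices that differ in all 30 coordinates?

Diagonal = √30 · 7.5 ≈ 41.0792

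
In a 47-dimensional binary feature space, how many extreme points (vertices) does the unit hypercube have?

The 47-cube has 2^47 = 140737488355328 vertices.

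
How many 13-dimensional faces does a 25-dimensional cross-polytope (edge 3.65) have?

f_13(25-orthoplex) = 2^14 · (25 choose 14) = 73030041600.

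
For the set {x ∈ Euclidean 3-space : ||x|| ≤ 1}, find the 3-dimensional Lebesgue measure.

V = 4·π/3 ≈ 4.18879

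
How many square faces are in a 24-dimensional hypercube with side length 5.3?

f_2(24-cube) = (24 choose 2) · 2^22 = 1157627904.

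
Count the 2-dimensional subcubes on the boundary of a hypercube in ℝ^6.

f_2(6-cube) = (6 choose 2) · 2^4 = 240.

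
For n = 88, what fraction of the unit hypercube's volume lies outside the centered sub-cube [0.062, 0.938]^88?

The inner cube has side 1-2·0.062 = 0.876 and volume (0.876)^88 ≈ 8.717e-06, so the shell holds 0.999991 of the volume.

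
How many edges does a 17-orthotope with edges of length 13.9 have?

The 17-cube has n·2^(n-1) = 17·2^16 = 17·65536 = 1114112 edges.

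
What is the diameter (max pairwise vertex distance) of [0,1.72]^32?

The space diagonal of an n-cube of side s is s√n. Here 1.72·√32 ≈ 9.72979.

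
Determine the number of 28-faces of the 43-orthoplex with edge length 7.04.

f_28(43-orthoplex) = 2^29 · (43 choose 29) = 42079383930085048320.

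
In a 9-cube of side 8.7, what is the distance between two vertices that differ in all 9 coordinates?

||(8.7,8.7,...,8.7)|| = √(9)·8.7 = 26.1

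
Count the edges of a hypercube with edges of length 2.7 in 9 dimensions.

An n-cube has n·2^(n-1) edges. With n = 9: 9·256 = 2304.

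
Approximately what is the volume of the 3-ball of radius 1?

V_3(1) = π^(3/2) · (1)^3 / Γ(3/2 + 1) = 4·π/3 ≈ 4.18879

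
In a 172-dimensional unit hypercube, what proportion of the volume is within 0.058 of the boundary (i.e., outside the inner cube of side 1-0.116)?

1 - (1 - 2·0.058)^172 = 1 - 0.884^172 ≈ 0.9999999994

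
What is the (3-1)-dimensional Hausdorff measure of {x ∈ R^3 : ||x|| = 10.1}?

S = n·V_n(r)/r = 3·V_3(10.1)/10.1 (volume-to-surface relation), giving 4πr² = 4π·(10.1)² ≈ 1281.9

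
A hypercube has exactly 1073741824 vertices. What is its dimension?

2^n = 1073741824 ⇒ n = log_2(1073741824) = 30.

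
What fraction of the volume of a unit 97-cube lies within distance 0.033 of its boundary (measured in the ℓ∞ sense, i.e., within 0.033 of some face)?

Shell fraction = 1 - (1-0.066)^97 ≈ 0.998671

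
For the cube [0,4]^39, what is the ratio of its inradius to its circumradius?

r_in / r_out = (4/2) / (4√39/2) = 1/√39 ≈ 0.160128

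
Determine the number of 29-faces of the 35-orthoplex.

f_29(35-orthoplex) = 2^30 · (35 choose 30) = 348570955808768.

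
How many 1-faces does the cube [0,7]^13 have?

Each of the 2^13 = 8192 vertices has degree 13; total edges = 13·2^13/2 = 53248.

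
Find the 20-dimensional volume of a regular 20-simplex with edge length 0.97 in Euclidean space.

For a regular n-simplex with edge a, V = (a^n / n!)·√((n+1)/2^n). With a=0.97, n=20: V ≈ 1.00028e-21.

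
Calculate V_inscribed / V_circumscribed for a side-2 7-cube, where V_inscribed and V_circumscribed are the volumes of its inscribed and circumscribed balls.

V_in / V_out = (r_in/r_out)^7 = (1/√7)^7 = 7^(-7/2) ≈ 0.00110194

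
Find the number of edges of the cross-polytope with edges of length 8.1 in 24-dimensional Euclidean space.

Number of 1-faces = 2^(1+1) · C(24,1+1) = 4 · 276 = 1104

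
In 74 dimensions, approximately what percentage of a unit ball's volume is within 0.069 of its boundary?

1 - (1-0.069)^74 ≈ 0.994962 ≈ 99.50%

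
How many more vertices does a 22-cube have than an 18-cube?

The 22-cube has 2^22 = 4194304 vertices. The 18-cube has 2^18 = 262144 vertices. Difference: 4194304 - 262144 = 3932160.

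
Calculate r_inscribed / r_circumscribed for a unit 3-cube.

r_in = 1/2 (half the side); r_out = 1√3/2 (half the diagonal). Ratio = 1/√3 ≈ 0.57735.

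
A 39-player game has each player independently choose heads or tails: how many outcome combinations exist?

An n-cube has 2^n vertices; for n = 39 that is 2^39 = 549755813888.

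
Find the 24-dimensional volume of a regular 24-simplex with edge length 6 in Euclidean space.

For a regular n-simplex with edge a, V = (a^n / n!)·√((n+1)/2^n). With a=6, n=24: V ≈ 9.32254e-09.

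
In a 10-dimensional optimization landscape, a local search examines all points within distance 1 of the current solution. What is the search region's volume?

Volume = π^{10/2}·(1)^10/Γ(6) = π^5/120 ≈ 2.55016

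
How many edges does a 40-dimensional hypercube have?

Each of the 2^40 = 1099511627776 vertices has degree 40; total edges = 40·2^40/2 = 21990232555520.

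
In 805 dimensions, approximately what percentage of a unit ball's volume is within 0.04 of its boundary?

1 - (1-0.04)^805 ≈ 1 - 5.35e-15 ≈ (100 - 5.33e-13)%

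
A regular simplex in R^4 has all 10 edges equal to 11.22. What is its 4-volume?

V_4 = √(5) · 11.22^4 / (4! · 2^(4/2)) ≈ 369.135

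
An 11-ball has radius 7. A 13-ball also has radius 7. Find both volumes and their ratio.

V_11(7) ≈ 3.72549e+09. V_13(7) ≈ 8.82299e+10. Ratio V_11/V_13 ≈ 0.04222.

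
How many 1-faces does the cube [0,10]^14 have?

An n-cube has n·2^(n-1) edges. With n = 14: 14·8192 = 114688.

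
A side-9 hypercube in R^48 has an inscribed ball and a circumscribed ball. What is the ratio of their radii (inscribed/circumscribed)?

r_in / r_out = (9/2) / (9√48/2) = 1/√48 ≈ 0.144338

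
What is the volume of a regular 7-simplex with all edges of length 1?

Volume = 1^7 · √(8/2^7) / 7! ≈ 4.96032e-05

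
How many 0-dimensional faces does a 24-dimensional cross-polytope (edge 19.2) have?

Each 0-face is the convex hull of 1 vertex, one chosen as ±e_i from each of 1 distinct axis: 2^1·C(24,1) = 48.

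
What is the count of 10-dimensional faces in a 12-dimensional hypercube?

Number of 10-faces = C(12,10) · 2^(12-10) = 66 · 4 = 264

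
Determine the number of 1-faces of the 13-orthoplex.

f_1(13-orthoplex) = 2^2 · (13 choose 2) = 312.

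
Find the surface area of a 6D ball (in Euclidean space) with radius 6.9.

S_6(6.9) = 2·π^(6/2)·(6.9)^5 / Γ(6/2) ≈ 484948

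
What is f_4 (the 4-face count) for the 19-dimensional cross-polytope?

Each 4-face is the convex hull of 5 vertices, one chosen as ±e_i from each of 5 distinct axes: 2^5·C(19,5) = 372096.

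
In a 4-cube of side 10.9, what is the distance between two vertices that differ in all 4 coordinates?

d = √(10.9² + 10.9² + ... + 10.9²) [4 terms] = √(4·10.9²) = 10.9√4 = 21.8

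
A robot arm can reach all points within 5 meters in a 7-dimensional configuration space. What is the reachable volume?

V = 250000·π^3/21 ≈ 369122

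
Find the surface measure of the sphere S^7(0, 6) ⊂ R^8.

S_8(6) = 2·π^(8/2)·(6)^7 / Γ(8/2) = 93312·π^4 ≈ 9.08944e+06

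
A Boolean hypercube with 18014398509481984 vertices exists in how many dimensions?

The n-cube has 2^n vertices, and 18014398509481984 = 2^54, so n = 54.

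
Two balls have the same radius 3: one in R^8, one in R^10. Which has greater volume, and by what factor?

V_8(3) ≈ 26629.2, V_10(3) ≈ 150585. The 10-ball is larger by a factor of 5.655.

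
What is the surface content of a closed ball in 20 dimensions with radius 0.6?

S = n·V_n(r)/r = 20·V_20(0.6)/0.6 (volume-to-surface relation), giving 3.14514e-05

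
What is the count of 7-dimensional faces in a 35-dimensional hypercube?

Number of 7-faces = C(35,7) · 2^(35-7) = 6724520 · 268435456 = 1805099592581120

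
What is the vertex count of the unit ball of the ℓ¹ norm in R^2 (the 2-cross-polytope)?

Number of vertices = 2n = 4.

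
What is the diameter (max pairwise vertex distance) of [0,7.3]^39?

The space diagonal of an n-cube of side s is s√n. Here 7.3·√39 ≈ 45.5885.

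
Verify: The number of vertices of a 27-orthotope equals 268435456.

False. The 27-cube has 2^27 = 134217728 vertices.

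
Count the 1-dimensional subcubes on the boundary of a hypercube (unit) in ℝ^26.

Choose 1 of 26 axes to span the face (C(26,1) = 26 ways), then fix each of the remaining 25 coordinates at one of its two extreme values (2^25 = 33554432 ways): 26·33554432 = 872415232.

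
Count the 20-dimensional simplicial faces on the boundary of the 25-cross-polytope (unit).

An n-cross-polytope has 2^(k+1)·C(n,k+1) k-faces. Here 2^21·C(25,21) = 2097152·12650 = 26528972800.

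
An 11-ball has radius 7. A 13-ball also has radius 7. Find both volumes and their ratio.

V_11(7) ≈ 3.72549e+09. V_13(7) ≈ 8.82299e+10. Ratio V_11/V_13 ≈ 0.04222.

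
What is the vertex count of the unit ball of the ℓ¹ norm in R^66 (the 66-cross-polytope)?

An n-cross-polytope has 2n vertices; here n = 66, giving 132.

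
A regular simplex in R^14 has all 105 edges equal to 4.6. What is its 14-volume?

V_14 = √(15) · 4.6^14 / (14! · 2^(14/2)) ≈ 0.00065923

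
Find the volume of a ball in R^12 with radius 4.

The n-ball volume is π^(n/2)·r^n/Γ(n/2+1). With n=12, r=4: V = 1048576·π^6/45 ≈ 2.2402e+07.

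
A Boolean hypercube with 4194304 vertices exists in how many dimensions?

2^n = 4194304 ⇒ n = log_2(4194304) = 22.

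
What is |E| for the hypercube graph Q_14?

An n-cube has n·2^(n-1) edges. With n = 14: 14·8192 = 114688.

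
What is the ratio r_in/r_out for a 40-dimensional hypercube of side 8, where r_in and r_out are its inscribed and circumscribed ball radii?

For an n-cube of any side s, the inradius is s/2 and the circumradius is s√n/2, so the ratio is 1/√40 ≈ 0.158114.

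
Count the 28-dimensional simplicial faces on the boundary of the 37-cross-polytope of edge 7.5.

An n-cross-polytope has 2^(k+1)·C(n,k+1) k-faces. Here 2^29·C(37,29) = 536870912·38608020 = 20727522907914240.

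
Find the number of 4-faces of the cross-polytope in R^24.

An n-cross-polytope has 2^(k+1)·C(n,k+1) k-faces. Here 2^5·C(24,5) = 32·42504 = 1360128.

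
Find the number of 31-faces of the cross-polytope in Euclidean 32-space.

An n-cross-polytope has 2^(k+1)·C(n,k+1) k-faces. Here 2^32·C(32,32) = 4294967296·1 = 4294967296.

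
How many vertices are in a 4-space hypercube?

f_0(4-cube) = (4 choose 0) · 2^4 = 16.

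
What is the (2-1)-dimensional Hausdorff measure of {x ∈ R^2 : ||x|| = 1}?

|∂B_2(1)| = 2πr = 2π·1 ≈ 6.28319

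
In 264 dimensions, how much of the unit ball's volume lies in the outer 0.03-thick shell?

1 - (1-0.03)^264 ≈ 0.999678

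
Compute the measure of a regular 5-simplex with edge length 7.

For a regular n-simplex with edge a, V = (a^n / n!)·√((n+1)/2^n). With a=7, n=5: V ≈ 60.647.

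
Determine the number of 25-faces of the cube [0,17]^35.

Number of 25-faces = C(35,25) · 2^(35-25) = 183579396 · 1024 = 187985301504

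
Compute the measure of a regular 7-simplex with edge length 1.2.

V_7 = √(8) · 1.2^7 / (7! · 2^(7/2)) ≈ 0.000177737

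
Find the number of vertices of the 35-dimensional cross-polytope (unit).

The 35-dimensional cross-polytope has 2n = 2·35 = 70 vertices.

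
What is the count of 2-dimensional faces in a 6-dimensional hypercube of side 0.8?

Number of 2-faces = C(6,2) · 2^(6-2) = 15 · 16 = 240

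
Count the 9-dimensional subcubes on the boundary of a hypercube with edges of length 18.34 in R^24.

Choose 9 of 24 axes to span the face (C(24,9) = 1307504 ways), then fix each of the remaining 15 coordinates at one of its two extreme values (2^15 = 32768 ways): 1307504·32768 = 42844291072.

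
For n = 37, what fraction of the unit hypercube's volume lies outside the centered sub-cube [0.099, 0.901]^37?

1 - (1 - 2·0.099)^37 = 1 - 0.802^37 ≈ 0.999715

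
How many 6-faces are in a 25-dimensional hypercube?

An n-cube has C(n,k)·2^(n-k) k-faces. Here C(25,6)·2^19 = 177100·524288 = 92851404800.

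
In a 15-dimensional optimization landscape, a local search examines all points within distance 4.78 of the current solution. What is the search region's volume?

The n-ball volume is π^(n/2)·r^n/Γ(n/2+1). With n=15, r=4.78: V ≈ 5.92718e+09.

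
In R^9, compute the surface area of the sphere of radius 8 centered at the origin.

S_9(8) = 2·π^(9/2)·(8)^8 / Γ(9/2) = 536870912·π^4/105 ≈ 4.98058e+08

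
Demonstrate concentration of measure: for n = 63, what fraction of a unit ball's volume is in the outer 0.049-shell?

1 - (1-0.049)^63 ≈ 0.957794 ≈ 95.78%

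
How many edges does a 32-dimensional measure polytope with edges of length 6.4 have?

The 32-cube has n·2^(n-1) = 32·2^31 = 32·2147483648 = 68719476736 edges.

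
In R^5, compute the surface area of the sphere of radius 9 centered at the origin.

S_5(9) = 2·π^(5/2)·(9)^4 / Γ(5/2) = 17496·π^2 ≈ 172679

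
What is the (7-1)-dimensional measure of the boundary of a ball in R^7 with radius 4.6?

S = n·V_n(r)/r = 7·V_7(4.6)/4.6 (volume-to-surface relation), giving 313347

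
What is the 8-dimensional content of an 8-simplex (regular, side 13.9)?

Volume = 13.9^8 · √(9/2^8) / 8! ≈ 6480.36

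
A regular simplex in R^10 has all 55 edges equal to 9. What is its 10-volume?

For a regular n-simplex with edge a, V = (a^n / n!)·√((n+1)/2^n). With a=9, n=10: V ≈ 99.5883.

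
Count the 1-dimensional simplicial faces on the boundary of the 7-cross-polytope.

Number of 1-faces = 2^(1+1) · C(7,1+1) = 4 · 21 = 84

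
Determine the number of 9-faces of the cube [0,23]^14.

Choose 9 of 14 axes to span the face (C(14,9) = 2002 ways), then fix each of the remaining 5 coordinates at one of its two extreme values (2^5 = 32 ways): 2002·32 = 64064.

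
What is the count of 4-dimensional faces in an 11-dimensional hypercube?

An n-cube has C(n,k)·2^(n-k) k-faces. Here C(11,4)·2^7 = 330·128 = 42240.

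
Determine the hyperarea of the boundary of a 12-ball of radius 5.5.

|∂B_12(5.5)| = 285311670611·π^6/122880 ≈ 2.23222e+09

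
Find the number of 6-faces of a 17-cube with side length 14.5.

Number of 6-faces = C(17,6) · 2^(17-6) = 12376 · 2048 = 25346048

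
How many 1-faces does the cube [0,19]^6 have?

Number of 1-faces = C(6,1)·2^(6-1) = 6·32 = 192.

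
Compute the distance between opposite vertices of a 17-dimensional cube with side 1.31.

d = √(1.31² + 1.31² + ... + 1.31²) [17 terms] = √(17·1.31²) = 1.31√17 ≈ 5.40127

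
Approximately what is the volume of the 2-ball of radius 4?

V = 16·π ≈ 50.2655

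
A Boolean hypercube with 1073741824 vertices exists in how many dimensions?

2^n = 1073741824 ⇒ n = log_2(1073741824) = 30.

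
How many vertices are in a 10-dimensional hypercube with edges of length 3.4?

f_0(10-cube) = (10 choose 0) · 2^10 = 1024.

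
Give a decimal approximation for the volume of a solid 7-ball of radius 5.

V_7(5) = π^(7/2) · (5)^7 / Γ(7/2 + 1) = 250000·π^3/21 ≈ 369122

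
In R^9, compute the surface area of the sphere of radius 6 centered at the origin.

|∂B_9(6)| = 17915904·π^4/35 ≈ 4.98621e+07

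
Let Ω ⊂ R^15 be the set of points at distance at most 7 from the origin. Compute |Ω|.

The n-ball volume is π^(n/2)·r^n/Γ(n/2+1). With n=15, r=7: V = 173625106649344·π^7/289575 ≈ 1.81093e+12.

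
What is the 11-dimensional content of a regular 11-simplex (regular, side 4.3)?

Volume = 4.3^11 · √(12/2^11) / 11! ≈ 0.0178206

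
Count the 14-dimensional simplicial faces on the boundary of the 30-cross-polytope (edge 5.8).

Each 14-face is the convex hull of 15 vertices, one chosen as ±e_i from each of 15 distinct axes: 2^15·C(30,15) = 5082890895360.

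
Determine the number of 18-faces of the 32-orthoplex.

Each 18-face is the convex hull of 19 vertices, one chosen as ±e_i from each of 19 distinct axes: 2^19·C(32,19) = 182123809996800.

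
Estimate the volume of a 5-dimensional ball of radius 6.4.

Volume = π^{5/2}·(6.4)^5/Γ(7/2) ≈ 56519.5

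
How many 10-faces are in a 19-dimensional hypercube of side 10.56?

f_10(19-cube) = (19 choose 10) · 2^9 = 47297536.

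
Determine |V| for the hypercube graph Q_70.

Each vertex is a binary string of length 70, so there are 2^70 = 1180591620717411303424.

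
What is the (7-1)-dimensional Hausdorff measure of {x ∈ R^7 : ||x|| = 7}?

The surface area of an n-ball is 2π^(n/2) r^(n-1) / Γ(n/2). For n=7, r=7: 1882384·π^3/15 ≈ 3.89105e+06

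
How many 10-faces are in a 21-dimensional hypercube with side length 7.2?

Number of 10-faces = C(21,10) · 2^(21-10) = 352716 · 2048 = 722362368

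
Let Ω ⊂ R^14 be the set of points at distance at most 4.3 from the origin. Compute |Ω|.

The n-ball volume is π^(n/2)·r^n/Γ(n/2+1). With n=14, r=4.3: V ≈ 4.42769e+08.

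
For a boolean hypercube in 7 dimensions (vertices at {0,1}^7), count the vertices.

Each vertex is a binary string of length 7, so there are 2^7 = 128.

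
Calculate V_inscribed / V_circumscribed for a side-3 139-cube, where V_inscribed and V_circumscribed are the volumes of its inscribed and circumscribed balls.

Volume scales as r^n, and r_in/r_out = 1/√139, giving (1/√139)^139 ≈ 1.1494e-149.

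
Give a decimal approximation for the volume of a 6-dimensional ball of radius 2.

V_6(2) = π^(6/2) · (2)^6 / Γ(6/2 + 1) = 32·π^3/3 ≈ 330.734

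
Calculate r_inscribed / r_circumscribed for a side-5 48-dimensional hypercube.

r_in = 5/2 (half the side); r_out = 5√48/2 (half the diagonal). Ratio = 1/√48 ≈ 0.144338.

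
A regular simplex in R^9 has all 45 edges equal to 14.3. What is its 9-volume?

V = (14.3^9 / 9!) · √((9+1) / 2^9) ≈ 9630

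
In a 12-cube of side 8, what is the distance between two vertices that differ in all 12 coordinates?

d = √(8² + 8² + ... + 8²) [12 terms] = √(12·8²) = 8√12 ≈ 27.7128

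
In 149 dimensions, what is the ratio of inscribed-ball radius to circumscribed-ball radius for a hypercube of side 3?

r_in / r_out = (3/2) / (3√149/2) = 1/√149 ≈ 0.0819232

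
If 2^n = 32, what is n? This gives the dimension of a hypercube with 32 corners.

2^n = 32 ⇒ n = log_2(32) = 5.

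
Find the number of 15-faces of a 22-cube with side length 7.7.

An n-cube has C(n,k)·2^(n-k) k-faces. Here C(22,15)·2^7 = 170544·128 = 21829632.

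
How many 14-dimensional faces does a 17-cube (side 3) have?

f_14(17-cube) = (17 choose 14) · 2^3 = 5440.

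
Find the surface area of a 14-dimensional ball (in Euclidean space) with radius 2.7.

|∂B_14(2.7)| ≈ 3.39997e+06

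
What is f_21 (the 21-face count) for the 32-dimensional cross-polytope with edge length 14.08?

An n-cross-polytope has 2^(k+1)·C(n,k+1) k-faces. Here 2^22·C(32,22) = 4194304·64512240 = 270583946280960.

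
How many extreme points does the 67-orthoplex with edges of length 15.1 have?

The vertices are ±e_1, ..., ±e_67, so there are 2·67 = 134.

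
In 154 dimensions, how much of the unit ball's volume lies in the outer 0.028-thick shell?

V(inner)/V(outer) = ((1-0.028)/1)^154 ≈ 0.01261, so the shell fraction is 0.987393.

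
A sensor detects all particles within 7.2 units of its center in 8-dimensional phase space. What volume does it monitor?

V_8(7.2) = π^(8/2) · (7.2)^8 / Γ(8/2 + 1) ≈ 2.93122e+07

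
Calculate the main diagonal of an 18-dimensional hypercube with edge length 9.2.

Diagonal = √18 · 9.2 ≈ 39.0323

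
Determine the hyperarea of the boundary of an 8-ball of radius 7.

The surface area of an n-ball is 2π^(n/2) r^(n-1) / Γ(n/2). For n=8, r=7: 823543·π^4/3 ≈ 2.67402e+07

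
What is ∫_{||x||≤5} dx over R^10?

V_10(5) = π^(10/2) · (5)^10 / Γ(10/2 + 1) = 1953125·π^5/24 ≈ 2.49039e+07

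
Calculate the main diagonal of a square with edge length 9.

d = √(9² + 9² + ... + 9²) [2 terms] = √(2·9²) = 9√2 ≈ 12.7279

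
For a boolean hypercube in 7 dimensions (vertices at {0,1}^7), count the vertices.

Number of vertices = 2^7 = 128.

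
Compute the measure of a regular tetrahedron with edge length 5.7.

Volume = (√2/12) · 5.7³ = 21.8252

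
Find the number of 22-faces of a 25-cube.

f_22(25-cube) = (25 choose 22) · 2^3 = 18400.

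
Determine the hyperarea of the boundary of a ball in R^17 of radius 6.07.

S = n·V_n(r)/r = 17·V_17(6.07)/6.07 (volume-to-surface relation), giving 8.14008e+12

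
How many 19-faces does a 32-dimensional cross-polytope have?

An n-cross-polytope has 2^(k+1)·C(n,k+1) k-faces. Here 2^20·C(32,20) = 1048576·225792840 = 236760952995840.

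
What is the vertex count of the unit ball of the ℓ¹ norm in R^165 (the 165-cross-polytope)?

The vertices are ±e_1, ..., ±e_165, so there are 2·165 = 330.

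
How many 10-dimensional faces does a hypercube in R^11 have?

An n-cube has C(n,k)·2^(n-k) k-faces. Here C(11,10)·2^1 = 11·2 = 22.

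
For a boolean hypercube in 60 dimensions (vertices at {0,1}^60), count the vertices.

An n-cube has 2^n vertices; for n = 60 that is 2^60 = 1152921504606846976.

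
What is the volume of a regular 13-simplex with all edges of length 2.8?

V_13 = √(14) · 2.8^13 / (13! · 2^(13/2)) ≈ 4.31661e-06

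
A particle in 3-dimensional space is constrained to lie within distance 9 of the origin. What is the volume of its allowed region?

Volume = π^{3/2}·(9)^3/Γ(5/2) = 972·π ≈ 3053.63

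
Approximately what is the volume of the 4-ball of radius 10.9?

V_4(10.9) = π^(4/2) · (10.9)^4 / Γ(4/2 + 1) ≈ 69658.8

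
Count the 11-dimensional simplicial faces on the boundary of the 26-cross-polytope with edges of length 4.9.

An n-cross-polytope has 2^(k+1)·C(n,k+1) k-faces. Here 2^12·C(26,12) = 4096·9657700 = 39557939200.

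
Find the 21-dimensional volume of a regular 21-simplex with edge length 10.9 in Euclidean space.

Volume = 10.9^21 · √(22/2^21) / 21! ≈ 0.387266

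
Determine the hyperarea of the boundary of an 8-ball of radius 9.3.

The surface area of an n-ball is 2π^(n/2) r^(n-1) / Γ(n/2). For n=8, r=9.3: 1.9537e+08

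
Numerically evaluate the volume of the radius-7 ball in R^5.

V = 134456·π^2/15 ≈ 88468.5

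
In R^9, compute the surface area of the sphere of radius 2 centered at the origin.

S_9(2) = 2·π^(9/2)·(2)^8 / Γ(9/2) = 8192·π^4/105 ≈ 7599.76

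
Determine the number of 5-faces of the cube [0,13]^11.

An n-cube has C(n,k)·2^(n-k) k-faces. Here C(11,5)·2^6 = 462·64 = 29568.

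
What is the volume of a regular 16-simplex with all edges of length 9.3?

Volume = 9.3^16 · √(17/2^16) / 16! ≈ 2.41042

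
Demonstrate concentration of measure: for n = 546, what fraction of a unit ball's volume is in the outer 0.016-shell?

1 - (1-0.016)^546 ≈ 0.99985 ≈ 99.9850%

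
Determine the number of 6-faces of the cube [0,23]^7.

Number of 6-faces = C(7,6) · 2^(7-6) = 7 · 2 = 14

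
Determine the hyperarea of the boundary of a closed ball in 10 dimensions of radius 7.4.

|∂B_10(7.4)| ≈ 1.69689e+09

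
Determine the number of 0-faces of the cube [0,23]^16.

Choose 0 of 16 axes to span the face (C(16,0) = 1 way), then fix each of the remaining 16 coordinates at one of its two extreme values (2^16 = 65536 ways): 1·65536 = 65536.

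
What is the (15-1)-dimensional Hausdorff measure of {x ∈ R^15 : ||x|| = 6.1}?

S = n·V_n(r)/r = 15·V_15(6.1)/6.1 (volume-to-surface relation), giving 5.65118e+11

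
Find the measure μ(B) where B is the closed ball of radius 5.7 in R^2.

The n-ball volume is π^(n/2)·r^n/Γ(n/2+1). With n=2, r=5.7: V ≈ 102.07.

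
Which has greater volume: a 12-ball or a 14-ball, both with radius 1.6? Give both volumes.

V_12(1.6) ≈ 375.843. V_14(1.6) ≈ 431.816. The 14-ball is larger.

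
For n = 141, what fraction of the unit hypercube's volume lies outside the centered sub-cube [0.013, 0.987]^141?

The inner cube has side 1-2·0.013 = 0.974 and volume (0.974)^141 ≈ 0.02437, so the shell holds 0.975632 of the volume.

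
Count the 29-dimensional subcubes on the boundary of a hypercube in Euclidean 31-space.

Choose 29 of 31 axes to span the face (C(31,29) = 465 ways), then fix each of the remaining 2 coordinates at one of its two extreme values (2^2 = 4 ways): 465·4 = 1860.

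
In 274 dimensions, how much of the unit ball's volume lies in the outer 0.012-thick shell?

V(inner)/V(outer) = ((1-0.012)/1)^274 ≈ 0.03659, so the shell fraction is 0.963407.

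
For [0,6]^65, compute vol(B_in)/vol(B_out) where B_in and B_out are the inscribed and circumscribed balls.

V_in / V_out = (r_in/r_out)^65 = (1/√65)^65 = 65^(-65/2) ≈ 1.20314e-59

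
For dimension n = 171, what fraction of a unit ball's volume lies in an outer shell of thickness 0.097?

1 - (1-0.097)^171 ≈ 0.9999999735 ≈ 99.999997%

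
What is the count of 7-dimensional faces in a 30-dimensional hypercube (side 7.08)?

f_7(30-cube) = (30 choose 7) · 2^23 = 17077528166400.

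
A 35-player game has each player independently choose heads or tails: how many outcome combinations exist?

Number of vertices = 2^35 = 34359738368.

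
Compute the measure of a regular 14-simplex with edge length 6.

V_14 = √(15) · 6^14 / (14! · 2^(14/2)) ≈ 0.0271985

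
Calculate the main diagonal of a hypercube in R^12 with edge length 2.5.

Diagonal = √12 · 2.5 ≈ 8.66025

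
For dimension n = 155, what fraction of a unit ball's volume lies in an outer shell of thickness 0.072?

1 - (1-0.072)^155 ≈ 0.999991 ≈ 99.999067%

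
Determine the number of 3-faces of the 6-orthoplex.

Number of 3-faces = 2^(3+1) · C(6,3+1) = 16 · 15 = 240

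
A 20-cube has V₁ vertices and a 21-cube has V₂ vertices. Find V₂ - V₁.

V₁ = 2^20 = 1048576. V₂ = 2^21 = 2097152. V₂ - V₁ = 1048576.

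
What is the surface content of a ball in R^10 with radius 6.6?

S = n·V_n(r)/r = 10·V_10(6.6)/6.6 (volume-to-surface relation), giving 6.05987e+08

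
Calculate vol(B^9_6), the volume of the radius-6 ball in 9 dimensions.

Volume = π^{9/2}·(6)^9/Γ(11/2) = 11943936·π^4/35 ≈ 3.32414e+07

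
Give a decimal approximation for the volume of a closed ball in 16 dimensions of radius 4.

Volume = π^{16/2}·(4)^16/Γ(9) = 33554432·π^8/315 ≈ 1.01074e+09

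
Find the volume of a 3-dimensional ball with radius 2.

V = 32·π/3 ≈ 33.5103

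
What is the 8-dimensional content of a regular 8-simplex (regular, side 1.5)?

V_8 = √(9) · 1.5^8 / (8! · 2^(8/2)) ≈ 0.000119182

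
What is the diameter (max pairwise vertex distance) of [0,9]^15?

d = √(9² + 9² + ... + 9²) [15 terms] = √(15·9²) = 9√15 ≈ 34.8569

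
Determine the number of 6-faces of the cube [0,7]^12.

Choose 6 of 12 axes to span the face (C(12,6) = 924 ways), then fix each of the remaining 6 coordinates at one of its two extreme values (2^6 = 64 ways): 924·64 = 59136.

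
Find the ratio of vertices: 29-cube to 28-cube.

The 29-cube has 2^29 = 536870912 vertices. The 28-cube has 2^28 = 268435456 vertices. Ratio: 536870912/268435456 = 2.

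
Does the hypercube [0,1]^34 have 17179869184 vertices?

True. The 34-cube has 2^34 = 17179869184 vertices.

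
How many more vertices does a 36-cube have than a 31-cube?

The 36-cube has 2^36 = 68719476736 vertices. The 31-cube has 2^31 = 2147483648 vertices. Difference: 68719476736 - 2147483648 = 66571993088.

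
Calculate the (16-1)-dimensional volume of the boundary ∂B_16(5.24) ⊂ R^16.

S = n·V_n(r)/r = 16·V_16(5.24)/5.24 (volume-to-surface relation), giving 2.32149e+11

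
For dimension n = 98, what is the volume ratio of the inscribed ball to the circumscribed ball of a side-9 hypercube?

V_in / V_out = (r_in/r_out)^98 = (1/√98)^98 = 98^(-98/2) ≈ 2.69105e-98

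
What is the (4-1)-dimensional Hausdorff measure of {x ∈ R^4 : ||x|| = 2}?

|∂B_4(2)| = 16·π^2 ≈ 157.914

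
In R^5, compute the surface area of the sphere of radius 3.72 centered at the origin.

|∂B_5(3.72)| ≈ 5040.11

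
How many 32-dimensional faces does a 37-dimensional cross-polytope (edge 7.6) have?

Number of 32-faces = 2^(32+1) · C(37,32+1) = 8589934592 · 66045 = 567322230128640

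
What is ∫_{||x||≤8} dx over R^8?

V = 2097152·π^4/3 ≈ 6.80939e+07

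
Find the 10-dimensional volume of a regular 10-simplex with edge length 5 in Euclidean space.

Volume = 5^10 · √(11/2^10) / 10! ≈ 0.278922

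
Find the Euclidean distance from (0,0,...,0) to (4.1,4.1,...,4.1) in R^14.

d = √(4.1² + 4.1² + ... + 4.1²) [14 terms] = √(14·4.1²) = 4.1√14 ≈ 15.3408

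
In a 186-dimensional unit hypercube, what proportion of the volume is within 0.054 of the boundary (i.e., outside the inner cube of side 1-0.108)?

The inner cube has side 1-2·0.054 = 0.892 and volume (0.892)^186 ≈ 5.86e-10, so the shell holds 0.9999999994 of the volume.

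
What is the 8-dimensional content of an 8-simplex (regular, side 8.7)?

V_8 = √(9) · 8.7^8 / (8! · 2^(8/2)) ≈ 152.628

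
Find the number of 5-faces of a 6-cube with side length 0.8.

Choose 5 of 6 axes to span the face (C(6,5) = 6 ways), then fix each of the remaining 1 coordinate at one of its two extreme values (2^1 = 2 ways): 6·2 = 12.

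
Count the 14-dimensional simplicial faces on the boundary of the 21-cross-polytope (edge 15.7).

f_14(21-orthoplex) = 2^15 · (21 choose 15) = 1778122752.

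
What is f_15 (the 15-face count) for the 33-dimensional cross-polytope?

An n-cross-polytope has 2^(k+1)·C(n,k+1) k-faces. Here 2^16·C(33,16) = 65536·1166803110 = 76467608616960.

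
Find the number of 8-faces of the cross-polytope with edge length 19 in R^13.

f_8(13-orthoplex) = 2^9 · (13 choose 9) = 366080.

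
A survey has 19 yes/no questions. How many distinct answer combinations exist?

An n-cube has 2^n vertices; for n = 19 that is 2^19 = 524288.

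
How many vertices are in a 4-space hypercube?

f_0(4-cube) = (4 choose 0) · 2^4 = 16.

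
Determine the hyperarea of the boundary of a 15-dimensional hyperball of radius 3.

|∂B_15(3)| = 45349632·π^7/5005 ≈ 2.73665e+07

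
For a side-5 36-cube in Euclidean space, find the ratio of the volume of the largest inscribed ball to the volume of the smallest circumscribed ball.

V_in / V_out = (r_in/r_out)^36 = (1/√36)^36 = 36^(-36/2) ≈ 9.69516e-29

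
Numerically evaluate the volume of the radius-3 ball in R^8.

Volume = π^{8/2}·(3)^8/Γ(5) = 2187·π^4/8 ≈ 26629.2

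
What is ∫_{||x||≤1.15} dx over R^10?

V_10(1.15) = π^(10/2) · (1.15)^10 / Γ(10/2 + 1) ≈ 10.3168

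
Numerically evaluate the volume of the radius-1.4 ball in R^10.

V_10(1.4) = π^(10/2) · (1.4)^10 / Γ(10/2 + 1) ≈ 73.7647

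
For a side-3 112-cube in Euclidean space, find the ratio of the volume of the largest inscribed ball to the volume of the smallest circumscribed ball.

The radii are 3/2 and 3√112/2, so the volume ratio is (1/√112)^112 = 112^{-112/2} ≈ 1.75304e-115.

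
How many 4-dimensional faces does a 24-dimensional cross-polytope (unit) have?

Number of 4-faces = 2^(4+1) · C(24,4+1) = 32 · 42504 = 1360128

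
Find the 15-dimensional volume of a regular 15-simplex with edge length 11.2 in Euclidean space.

Volume = 11.2^15 · √(16/2^15) / 15! ≈ 92.4923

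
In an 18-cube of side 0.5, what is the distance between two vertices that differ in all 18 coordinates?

The space diagonal of an n-cube of side s is s√n. Here 0.5·√18 ≈ 2.12132.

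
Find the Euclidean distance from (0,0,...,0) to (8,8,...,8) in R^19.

The space diagonal of an n-cube of side s is s√n. Here 8·√19 ≈ 34.8712.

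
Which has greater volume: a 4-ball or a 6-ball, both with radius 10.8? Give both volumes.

V_4(10.8) ≈ 67137.4. V_6(10.8) ≈ 8.20051e+06. The 6-ball is larger.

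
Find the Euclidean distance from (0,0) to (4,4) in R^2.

||(4,4,...,4)|| = √(2)·4 ≈ 5.65685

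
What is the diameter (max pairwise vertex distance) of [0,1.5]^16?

The space diagonal of an n-cube of side s is s√n. Here 1.5·√16 = 6.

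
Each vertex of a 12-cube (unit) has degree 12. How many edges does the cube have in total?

Each of the 2^12 = 4096 vertices has degree 12; total edges = 12·2^12/2 = 24576.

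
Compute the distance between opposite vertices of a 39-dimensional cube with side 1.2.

The space diagonal of an n-cube of side s is s√n. Here 1.2·√39 ≈ 7.494.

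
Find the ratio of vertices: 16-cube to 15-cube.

The 16-cube has 2^16 = 65536 vertices. The 15-cube has 2^15 = 32768 vertices. Ratio: 65536/32768 = 2.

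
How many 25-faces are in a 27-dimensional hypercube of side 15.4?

Choose 25 of 27 axes to span the face (C(27,25) = 351 ways), then fix each of the remaining 2 coordinates at one of its two extreme values (2^2 = 4 ways): 351·4 = 1404.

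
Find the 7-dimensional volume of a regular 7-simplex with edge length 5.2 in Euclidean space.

V = (5.2^7 / 7!) · √((7+1) / 2^7) ≈ 5.09956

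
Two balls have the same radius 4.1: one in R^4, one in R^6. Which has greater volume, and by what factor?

V_4(4.1) ≈ 1394.46, V_6(4.1) ≈ 24547.2. The 6-ball is larger by a factor of 17.6.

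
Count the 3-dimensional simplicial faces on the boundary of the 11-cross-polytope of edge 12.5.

f_3(11-orthoplex) = 2^4 · (11 choose 4) = 5280.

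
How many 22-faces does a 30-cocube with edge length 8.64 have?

Each 22-face is the convex hull of 23 vertices, one chosen as ±e_i from each of 23 distinct axes: 2^23·C(30,23) = 17077528166400.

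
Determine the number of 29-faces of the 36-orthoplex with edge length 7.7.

f_29(36-orthoplex) = 2^30 · (36 choose 30) = 2091425734852608.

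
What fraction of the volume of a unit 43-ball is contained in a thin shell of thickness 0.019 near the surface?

V(inner)/V(outer) = ((1-0.019)/1)^43 ≈ 0.4383, so the shell fraction is 0.561704.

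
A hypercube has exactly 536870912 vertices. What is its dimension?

Since 2^n = 536870912, we have n = 29.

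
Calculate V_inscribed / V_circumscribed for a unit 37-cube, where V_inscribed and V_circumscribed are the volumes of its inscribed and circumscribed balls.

The radii are 1/2 and 1√37/2, so the volume ratio is (1/√37)^37 = 37^{-37/2} ≈ 9.73348e-30.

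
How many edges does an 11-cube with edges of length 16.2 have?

Number of 1-faces = C(11,1)·2^(11-1) = 11·1024 = 11264.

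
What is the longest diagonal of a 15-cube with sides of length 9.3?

||(9.3,9.3,...,9.3)|| = √(15)·9.3 ≈ 36.0187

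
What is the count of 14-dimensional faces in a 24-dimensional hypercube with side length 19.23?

An n-cube has C(n,k)·2^(n-k) k-faces. Here C(24,14)·2^10 = 1961256·1024 = 2008326144.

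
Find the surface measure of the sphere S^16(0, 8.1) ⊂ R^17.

The surface area of an n-ball is 2π^(n/2) r^(n-1) / Γ(n/2). For n=17, r=8.1: 8.22944e+14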